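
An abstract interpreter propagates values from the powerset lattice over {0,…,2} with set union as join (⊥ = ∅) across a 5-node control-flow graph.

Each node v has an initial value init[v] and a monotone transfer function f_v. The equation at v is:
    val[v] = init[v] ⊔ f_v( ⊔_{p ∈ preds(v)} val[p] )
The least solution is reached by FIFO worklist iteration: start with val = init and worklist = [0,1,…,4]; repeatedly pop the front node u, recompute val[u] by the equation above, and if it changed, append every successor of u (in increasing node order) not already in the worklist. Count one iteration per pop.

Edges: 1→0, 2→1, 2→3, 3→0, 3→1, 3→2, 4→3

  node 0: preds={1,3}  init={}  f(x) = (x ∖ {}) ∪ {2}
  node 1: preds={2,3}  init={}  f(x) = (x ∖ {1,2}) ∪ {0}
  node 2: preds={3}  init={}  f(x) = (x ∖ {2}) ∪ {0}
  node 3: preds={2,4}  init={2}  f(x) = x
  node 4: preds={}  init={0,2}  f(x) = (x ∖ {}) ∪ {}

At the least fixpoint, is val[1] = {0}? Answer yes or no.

yes

Worklist (8 pops):
  #1 pop 0: in={2} → {2} (was {}); enqueue []
  #2 pop 1: in={2} → {0} (was {}); enqueue [0]
  #3 pop 2: in={2} → {0} (was {}); enqueue [1]
  #4 pop 3: in={0,2} → {0,2} (was {2}); enqueue [2]
  #5 pop 4: in={} → {0,2} (no change)
  #6 pop 0: in={0,2} → {0,2} (was {2}); enqueue []
  #7 pop 1: in={0,2} → {0} (no change)
  #8 pop 2: in={0,2} → {0} (no change)

Fixpoint:
  val[0] = {0,2}
  val[1] = {0}
  val[2] = {0}
  val[3] = {0,2}
  val[4] = {0,2}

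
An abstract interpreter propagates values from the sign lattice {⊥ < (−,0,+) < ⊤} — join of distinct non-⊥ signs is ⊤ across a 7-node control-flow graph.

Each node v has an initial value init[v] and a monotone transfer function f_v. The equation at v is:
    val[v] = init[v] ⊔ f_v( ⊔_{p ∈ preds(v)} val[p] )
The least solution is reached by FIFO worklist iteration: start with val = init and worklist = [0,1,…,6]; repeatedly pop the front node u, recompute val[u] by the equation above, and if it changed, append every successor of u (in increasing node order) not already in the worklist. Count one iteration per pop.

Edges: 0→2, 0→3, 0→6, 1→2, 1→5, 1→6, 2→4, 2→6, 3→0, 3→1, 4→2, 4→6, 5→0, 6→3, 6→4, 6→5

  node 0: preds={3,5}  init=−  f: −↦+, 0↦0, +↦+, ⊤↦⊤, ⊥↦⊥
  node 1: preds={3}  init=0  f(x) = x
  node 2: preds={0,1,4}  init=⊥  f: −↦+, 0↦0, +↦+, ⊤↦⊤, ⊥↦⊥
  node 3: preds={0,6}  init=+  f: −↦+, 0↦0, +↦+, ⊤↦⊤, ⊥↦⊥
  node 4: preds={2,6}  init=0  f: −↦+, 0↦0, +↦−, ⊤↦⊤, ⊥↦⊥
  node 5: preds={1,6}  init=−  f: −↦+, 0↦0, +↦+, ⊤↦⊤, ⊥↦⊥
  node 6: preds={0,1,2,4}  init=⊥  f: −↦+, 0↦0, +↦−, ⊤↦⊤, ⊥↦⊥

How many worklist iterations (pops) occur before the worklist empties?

13

Trace (13 dequeues):
  [1] u=0 | in ⊤ | out ⊤ | prev − | push {}
  [2] u=1 | in + | out ⊤ | prev 0 | push {}
  [3] u=2 | in ⊤ | out ⊤ | prev ⊥ | push {}
  [4] u=3 | in ⊤ | out ⊤ | prev + | push {0,1}
  [5] u=4 | in ⊤ | out ⊤ | prev 0 | push {2}
  [6] u=5 | in ⊤ | out ⊤ | prev − | push {}
  [7] u=6 | in ⊤ | out ⊤ | prev ⊥ | push {3,4,5}
  [8] u=0 | in ⊤ | out ⊤ | ==
  [9] u=1 | in ⊤ | out ⊤ | ==
  [10] u=2 | in ⊤ | out ⊤ | ==
  [11] u=3 | in ⊤ | out ⊤ | ==
  [12] u=4 | in ⊤ | out ⊤ | ==
  [13] u=5 | in ⊤ | out ⊤ | ==

Converged values:
  [0] ⊤
  [1] ⊤
  [2] ⊤
  [3] ⊤
  [4] ⊤
  [5] ⊤
  [6] ⊤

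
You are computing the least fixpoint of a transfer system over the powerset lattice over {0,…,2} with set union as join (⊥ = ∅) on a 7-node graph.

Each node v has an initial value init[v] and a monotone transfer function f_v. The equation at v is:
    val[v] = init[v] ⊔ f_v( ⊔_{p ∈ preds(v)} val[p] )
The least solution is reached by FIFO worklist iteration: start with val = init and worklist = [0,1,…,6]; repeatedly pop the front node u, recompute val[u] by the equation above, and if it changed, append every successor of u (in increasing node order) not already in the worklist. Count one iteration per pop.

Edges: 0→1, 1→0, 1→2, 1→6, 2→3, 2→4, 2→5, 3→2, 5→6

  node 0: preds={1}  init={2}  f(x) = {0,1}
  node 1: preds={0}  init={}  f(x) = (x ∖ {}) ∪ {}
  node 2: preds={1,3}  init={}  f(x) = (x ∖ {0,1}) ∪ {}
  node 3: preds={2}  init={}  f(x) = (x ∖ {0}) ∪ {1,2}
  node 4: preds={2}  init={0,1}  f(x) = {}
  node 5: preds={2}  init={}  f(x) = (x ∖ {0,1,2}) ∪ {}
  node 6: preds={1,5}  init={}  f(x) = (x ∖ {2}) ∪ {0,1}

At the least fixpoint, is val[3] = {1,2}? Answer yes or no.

yes

Iteration log — 9 steps:
  step 1. node 0  ⊔preds={}  new={0,1,2}  old={2}  +wl: 
  step 2. node 1  ⊔preds={0,1,2}  new={0,1,2}  old={}  +wl: 0
  step 3. node 2  ⊔preds={0,1,2}  new={2}  old={}  +wl: 
  step 4. node 3  ⊔preds={2}  new={1,2}  old={}  +wl: 2
  step 5. node 4  ⊔preds={2}  new={0,1}  stable
  step 6. node 5  ⊔preds={2}  new={}  stable
  step 7. node 6  ⊔preds={0,1,2}  new={0,1}  old={}  +wl: 
  step 8. node 0  ⊔preds={0,1,2}  new={0,1,2}  stable
  step 9. node 2  ⊔preds={0,1,2}  new={2}  stable

Least fixpoint reached:
  node 0: {0,1,2}
  node 1: {0,1,2}
  node 2: {2}
  node 3: {1,2}
  node 4: {0,1}
  node 5: {}
  node 6: {0,1}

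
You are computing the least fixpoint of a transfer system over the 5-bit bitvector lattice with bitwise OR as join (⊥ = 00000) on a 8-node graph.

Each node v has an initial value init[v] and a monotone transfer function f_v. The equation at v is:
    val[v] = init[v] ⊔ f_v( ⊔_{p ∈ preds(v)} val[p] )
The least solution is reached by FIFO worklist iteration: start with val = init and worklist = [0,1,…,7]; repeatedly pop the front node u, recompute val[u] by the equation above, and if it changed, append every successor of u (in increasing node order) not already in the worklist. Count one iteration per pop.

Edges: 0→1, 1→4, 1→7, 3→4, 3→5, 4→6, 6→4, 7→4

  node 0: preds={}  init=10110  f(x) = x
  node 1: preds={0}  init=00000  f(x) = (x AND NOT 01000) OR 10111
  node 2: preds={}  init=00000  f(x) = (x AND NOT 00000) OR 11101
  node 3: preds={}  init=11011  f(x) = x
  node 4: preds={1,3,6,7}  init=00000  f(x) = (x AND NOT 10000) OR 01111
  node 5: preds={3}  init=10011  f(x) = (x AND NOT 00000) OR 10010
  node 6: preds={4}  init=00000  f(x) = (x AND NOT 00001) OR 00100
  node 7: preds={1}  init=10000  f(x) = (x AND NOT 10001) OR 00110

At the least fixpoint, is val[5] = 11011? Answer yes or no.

Iteration log — 9 steps:
  step 1. node 0  ⊔preds=00000  new=10110  stable
  step 2. node 1  ⊔preds=10110  new=10111  old=00000  +wl: 
  step 3. node 2  ⊔preds=00000  new=11101  old=00000  +wl: 
  step 4. node 3  ⊔preds=00000  new=11011  stable
  step 5. node 4  ⊔preds=11111  new=01111  old=00000  +wl: 
  step 6. node 5  ⊔preds=11011  new=11011  old=10011  +wl: 
  step 7. node 6  ⊔preds=01111  new=01110  old=00000  +wl: 4
  step 8. node 7  ⊔preds=10111  new=10110  old=10000  +wl: 
  step 9. node 4  ⊔preds=11111  new=01111  stable

Least fixpoint reached:
  node 0: 10110
  node 1: 10111
  node 2: 11101
  node 3: 11011
  node 4: 01111
  node 5: 11011
  node 6: 01110
  node 7: 10110

yes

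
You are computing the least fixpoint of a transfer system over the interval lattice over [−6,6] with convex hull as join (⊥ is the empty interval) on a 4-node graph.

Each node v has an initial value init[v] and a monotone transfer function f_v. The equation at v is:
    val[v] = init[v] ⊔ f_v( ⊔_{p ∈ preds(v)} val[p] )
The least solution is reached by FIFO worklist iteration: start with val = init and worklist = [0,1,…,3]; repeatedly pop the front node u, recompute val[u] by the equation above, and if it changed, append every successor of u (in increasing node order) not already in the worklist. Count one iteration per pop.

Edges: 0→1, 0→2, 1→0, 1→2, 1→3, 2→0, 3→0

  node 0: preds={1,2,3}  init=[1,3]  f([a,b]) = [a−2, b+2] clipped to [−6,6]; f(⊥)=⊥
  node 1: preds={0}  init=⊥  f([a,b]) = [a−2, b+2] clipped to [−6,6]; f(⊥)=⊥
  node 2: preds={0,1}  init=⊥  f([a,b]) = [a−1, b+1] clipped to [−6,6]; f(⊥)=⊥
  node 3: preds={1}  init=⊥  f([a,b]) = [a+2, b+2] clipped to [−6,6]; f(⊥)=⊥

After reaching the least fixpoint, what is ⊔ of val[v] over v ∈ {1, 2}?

Trace (12 dequeues):
  [1] u=0 | in ⊥ | out [1,3] | ==
  [2] u=1 | in [1,3] | out [-1,5] | prev ⊥ | push {0}
  [3] u=2 | in [-1,5] | out [-2,6] | prev ⊥ | push {}
  [4] u=3 | in [-1,5] | out [1,6] | prev ⊥ | push {}
  [5] u=0 | in [-2,6] | out [-4,6] | prev [1,3] | push {1,2}
  [6] u=1 | in [-4,6] | out [-6,6] | prev [-1,5] | push {0,3}
  [7] u=2 | in [-6,6] | out [-6,6] | prev [-2,6] | push {}
  [8] u=0 | in [-6,6] | out [-6,6] | prev [-4,6] | push {1,2}
  [9] u=3 | in [-6,6] | out [-4,6] | prev [1,6] | push {0}
  [10] u=1 | in [-6,6] | out [-6,6] | ==
  [11] u=2 | in [-6,6] | out [-6,6] | ==
  [12] u=0 | in [-6,6] | out [-6,6] | ==

Converged values:
  [0] [-6,6]
  [1] [-6,6]
  [2] [-6,6]
  [3] [-4,6]

[-6,6]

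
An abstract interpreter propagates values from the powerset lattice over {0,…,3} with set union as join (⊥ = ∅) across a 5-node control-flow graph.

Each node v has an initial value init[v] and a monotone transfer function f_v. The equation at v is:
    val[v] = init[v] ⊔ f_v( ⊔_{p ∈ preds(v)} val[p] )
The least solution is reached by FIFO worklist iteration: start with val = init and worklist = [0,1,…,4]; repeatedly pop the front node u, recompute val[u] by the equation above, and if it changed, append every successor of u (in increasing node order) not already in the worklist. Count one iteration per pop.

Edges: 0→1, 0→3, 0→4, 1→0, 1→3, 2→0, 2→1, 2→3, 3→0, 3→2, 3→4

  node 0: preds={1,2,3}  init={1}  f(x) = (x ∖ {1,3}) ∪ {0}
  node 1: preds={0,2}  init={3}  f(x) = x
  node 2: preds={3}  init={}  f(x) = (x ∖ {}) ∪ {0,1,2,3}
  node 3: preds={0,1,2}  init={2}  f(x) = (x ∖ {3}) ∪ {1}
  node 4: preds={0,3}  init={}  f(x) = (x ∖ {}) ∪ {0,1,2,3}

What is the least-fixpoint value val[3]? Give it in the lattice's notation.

Worklist (8 pops):
  #1 pop 0: in={2,3} → {0,1,2} (was {1}); enqueue []
  #2 pop 1: in={0,1,2} → {0,1,2,3} (was {3}); enqueue [0]
  #3 pop 2: in={2} → {0,1,2,3} (was {}); enqueue [1]
  #4 pop 3: in={0,1,2,3} → {0,1,2} (was {2}); enqueue [2]
  #5 pop 4: in={0,1,2} → {0,1,2,3} (was {}); enqueue []
  #6 pop 0: in={0,1,2,3} → {0,1,2} (no change)
  #7 pop 1: in={0,1,2,3} → {0,1,2,3} (no change)
  #8 pop 2: in={0,1,2} → {0,1,2,3} (no change)

Fixpoint:
  val[0] = {0,1,2}
  val[1] = {0,1,2,3}
  val[2] = {0,1,2,3}
  val[3] = {0,1,2}
  val[4] = {0,1,2,3}

{0,1,2}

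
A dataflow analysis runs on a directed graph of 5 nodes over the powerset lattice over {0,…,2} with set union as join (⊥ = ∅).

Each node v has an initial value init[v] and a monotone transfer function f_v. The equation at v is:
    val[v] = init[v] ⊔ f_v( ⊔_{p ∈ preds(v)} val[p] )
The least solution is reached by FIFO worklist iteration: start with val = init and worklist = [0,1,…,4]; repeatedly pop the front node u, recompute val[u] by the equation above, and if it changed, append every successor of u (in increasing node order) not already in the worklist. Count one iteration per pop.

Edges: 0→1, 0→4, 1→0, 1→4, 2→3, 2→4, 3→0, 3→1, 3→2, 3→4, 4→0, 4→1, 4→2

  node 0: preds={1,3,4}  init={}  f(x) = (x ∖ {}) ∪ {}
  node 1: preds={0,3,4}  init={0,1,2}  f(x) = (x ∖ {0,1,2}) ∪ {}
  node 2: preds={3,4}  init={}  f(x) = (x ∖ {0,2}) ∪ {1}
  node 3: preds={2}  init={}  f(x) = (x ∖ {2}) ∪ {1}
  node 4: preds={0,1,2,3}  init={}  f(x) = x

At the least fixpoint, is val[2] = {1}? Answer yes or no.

yes

Trace (8 dequeues):
  [1] u=0 | in {0,1,2} | out {0,1,2} | prev {} | push {}
  [2] u=1 | in {0,1,2} | out {0,1,2} | ==
  [3] u=2 | in {} | out {1} | prev {} | push {}
  [4] u=3 | in {1} | out {1} | prev {} | push {0,1,2}
  [5] u=4 | in {0,1,2} | out {0,1,2} | prev {} | push {}
  [6] u=0 | in {0,1,2} | out {0,1,2} | ==
  [7] u=1 | in {0,1,2} | out {0,1,2} | ==
  [8] u=2 | in {0,1,2} | out {1} | ==

Converged values:
  [0] {0,1,2}
  [1] {0,1,2}
  [2] {1}
  [3] {1}
  [4] {0,1,2}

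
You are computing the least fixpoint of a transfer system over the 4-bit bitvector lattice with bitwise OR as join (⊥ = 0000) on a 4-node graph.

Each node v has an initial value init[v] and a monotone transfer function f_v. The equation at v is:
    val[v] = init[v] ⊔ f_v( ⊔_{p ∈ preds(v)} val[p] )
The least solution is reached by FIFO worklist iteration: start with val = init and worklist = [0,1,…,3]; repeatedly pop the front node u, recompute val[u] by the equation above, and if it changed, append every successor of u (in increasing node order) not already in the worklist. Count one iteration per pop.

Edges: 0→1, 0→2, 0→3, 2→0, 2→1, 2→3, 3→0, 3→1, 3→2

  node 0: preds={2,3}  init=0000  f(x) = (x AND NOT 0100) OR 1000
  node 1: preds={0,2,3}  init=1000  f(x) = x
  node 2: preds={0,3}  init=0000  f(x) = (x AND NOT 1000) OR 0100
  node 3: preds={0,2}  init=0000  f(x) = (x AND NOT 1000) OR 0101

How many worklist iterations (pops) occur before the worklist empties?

Trace (10 dequeues):
  [1] u=0 | in 0000 | out 1000 | prev 0000 | push {}
  [2] u=1 | in 1000 | out 1000 | ==
  [3] u=2 | in 1000 | out 0100 | prev 0000 | push {0,1}
  [4] u=3 | in 1100 | out 0101 | prev 0000 | push {2}
  [5] u=0 | in 0101 | out 1001 | prev 1000 | push {3}
  [6] u=1 | in 1101 | out 1101 | prev 1000 | push {}
  [7] u=2 | in 1101 | out 0101 | prev 0100 | push {0,1}
  [8] u=3 | in 1101 | out 0101 | ==
  [9] u=0 | in 0101 | out 1001 | ==
  [10] u=1 | in 1101 | out 1101 | ==

Converged values:
  [0] 1001
  [1] 1101
  [2] 0101
  [3] 0101

10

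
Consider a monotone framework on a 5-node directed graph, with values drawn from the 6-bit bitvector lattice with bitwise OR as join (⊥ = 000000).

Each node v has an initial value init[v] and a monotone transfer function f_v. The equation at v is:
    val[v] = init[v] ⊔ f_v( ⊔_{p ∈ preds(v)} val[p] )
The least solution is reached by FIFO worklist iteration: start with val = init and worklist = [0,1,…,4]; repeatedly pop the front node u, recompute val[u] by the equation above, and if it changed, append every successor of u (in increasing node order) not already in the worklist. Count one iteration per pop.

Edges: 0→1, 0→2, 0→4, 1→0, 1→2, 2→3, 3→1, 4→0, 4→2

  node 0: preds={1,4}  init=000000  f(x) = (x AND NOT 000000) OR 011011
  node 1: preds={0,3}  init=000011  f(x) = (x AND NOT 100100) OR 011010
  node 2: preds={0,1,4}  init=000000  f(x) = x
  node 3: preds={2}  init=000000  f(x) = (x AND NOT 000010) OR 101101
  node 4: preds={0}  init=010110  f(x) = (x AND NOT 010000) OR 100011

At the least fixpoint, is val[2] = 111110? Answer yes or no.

Worklist (10 pops):
  #1 pop 0: in=010111 → 011111 (was 000000); enqueue []
  #2 pop 1: in=011111 → 011011 (was 000011); enqueue [0]
  #3 pop 2: in=011111 → 011111 (was 000000); enqueue []
  #4 pop 3: in=011111 → 111101 (was 000000); enqueue [1]
  #5 pop 4: in=011111 → 111111 (was 010110); enqueue [2]
  #6 pop 0: in=111111 → 111111 (was 011111); enqueue [4]
  #7 pop 1: in=111111 → 011011 (no change)
  #8 pop 2: in=111111 → 111111 (was 011111); enqueue [3]
  #9 pop 4: in=111111 → 111111 (no change)
  #10 pop 3: in=111111 → 111101 (no change)

Fixpoint:
  val[0] = 111111
  val[1] = 011011
  val[2] = 111111
  val[3] = 111101
  val[4] = 111111

no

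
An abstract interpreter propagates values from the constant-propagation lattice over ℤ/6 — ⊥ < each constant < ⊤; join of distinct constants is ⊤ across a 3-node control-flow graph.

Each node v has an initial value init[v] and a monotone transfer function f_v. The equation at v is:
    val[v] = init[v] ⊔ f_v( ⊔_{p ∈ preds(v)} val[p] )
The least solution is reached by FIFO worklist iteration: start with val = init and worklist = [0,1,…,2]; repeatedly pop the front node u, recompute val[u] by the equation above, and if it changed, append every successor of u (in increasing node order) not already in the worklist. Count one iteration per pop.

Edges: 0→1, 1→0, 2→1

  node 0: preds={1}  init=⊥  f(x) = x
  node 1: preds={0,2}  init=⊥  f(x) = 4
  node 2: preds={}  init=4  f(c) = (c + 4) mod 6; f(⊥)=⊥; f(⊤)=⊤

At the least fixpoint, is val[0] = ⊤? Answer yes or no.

Iteration log — 5 steps:
  step 1. node 0  ⊔preds=⊥  new=⊥  stable
  step 2. node 1  ⊔preds=4  new=4  old=⊥  +wl: 0
  step 3. node 2  ⊔preds=⊥  new=4  stable
  step 4. node 0  ⊔preds=4  new=4  old=⊥  +wl: 1
  step 5. node 1  ⊔preds=4  new=4  stable

Least fixpoint reached:
  node 0: 4
  node 1: 4
  node 2: 4

no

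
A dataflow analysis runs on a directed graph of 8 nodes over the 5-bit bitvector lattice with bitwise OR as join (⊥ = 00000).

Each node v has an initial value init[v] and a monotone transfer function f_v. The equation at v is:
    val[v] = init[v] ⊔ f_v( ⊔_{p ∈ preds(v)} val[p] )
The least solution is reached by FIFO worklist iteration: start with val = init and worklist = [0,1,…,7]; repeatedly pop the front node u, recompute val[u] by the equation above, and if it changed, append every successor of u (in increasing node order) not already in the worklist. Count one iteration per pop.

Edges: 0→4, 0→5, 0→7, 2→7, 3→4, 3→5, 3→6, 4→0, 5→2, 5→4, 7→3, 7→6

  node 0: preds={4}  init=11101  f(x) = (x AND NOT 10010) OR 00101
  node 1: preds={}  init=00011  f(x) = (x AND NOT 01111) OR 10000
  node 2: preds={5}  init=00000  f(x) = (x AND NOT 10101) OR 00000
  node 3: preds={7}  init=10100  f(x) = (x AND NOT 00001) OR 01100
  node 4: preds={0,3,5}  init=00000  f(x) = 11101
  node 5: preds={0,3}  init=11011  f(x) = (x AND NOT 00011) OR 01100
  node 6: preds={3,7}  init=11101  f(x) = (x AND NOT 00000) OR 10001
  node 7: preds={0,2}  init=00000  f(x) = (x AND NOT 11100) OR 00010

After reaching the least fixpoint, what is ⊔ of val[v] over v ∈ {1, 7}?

Trace (15 dequeues):
  [1] u=0 | in 00000 | out 11101 | ==
  [2] u=1 | in 00000 | out 10011 | prev 00011 | push {}
  [3] u=2 | in 11011 | out 01010 | prev 00000 | push {}
  [4] u=3 | in 00000 | out 11100 | prev 10100 | push {}
  [5] u=4 | in 11111 | out 11101 | prev 00000 | push {0}
  [6] u=5 | in 11101 | out 11111 | prev 11011 | push {2,4}
  [7] u=6 | in 11100 | out 11101 | ==
  [8] u=7 | in 11111 | out 00011 | prev 00000 | push {3,6}
  [9] u=0 | in 11101 | out 11101 | ==
  [10] u=2 | in 11111 | out 01010 | ==
  [11] u=4 | in 11111 | out 11101 | ==
  [12] u=3 | in 00011 | out 11110 | prev 11100 | push {4,5}
  [13] u=6 | in 11111 | out 11111 | prev 11101 | push {}
  [14] u=4 | in 11111 | out 11101 | ==
  [15] u=5 | in 11111 | out 11111 | ==

Converged values:
  [0] 11101
  [1] 10011
  [2] 01010
  [3] 11110
  [4] 11101
  [5] 11111
  [6] 11111
  [7] 00011

10011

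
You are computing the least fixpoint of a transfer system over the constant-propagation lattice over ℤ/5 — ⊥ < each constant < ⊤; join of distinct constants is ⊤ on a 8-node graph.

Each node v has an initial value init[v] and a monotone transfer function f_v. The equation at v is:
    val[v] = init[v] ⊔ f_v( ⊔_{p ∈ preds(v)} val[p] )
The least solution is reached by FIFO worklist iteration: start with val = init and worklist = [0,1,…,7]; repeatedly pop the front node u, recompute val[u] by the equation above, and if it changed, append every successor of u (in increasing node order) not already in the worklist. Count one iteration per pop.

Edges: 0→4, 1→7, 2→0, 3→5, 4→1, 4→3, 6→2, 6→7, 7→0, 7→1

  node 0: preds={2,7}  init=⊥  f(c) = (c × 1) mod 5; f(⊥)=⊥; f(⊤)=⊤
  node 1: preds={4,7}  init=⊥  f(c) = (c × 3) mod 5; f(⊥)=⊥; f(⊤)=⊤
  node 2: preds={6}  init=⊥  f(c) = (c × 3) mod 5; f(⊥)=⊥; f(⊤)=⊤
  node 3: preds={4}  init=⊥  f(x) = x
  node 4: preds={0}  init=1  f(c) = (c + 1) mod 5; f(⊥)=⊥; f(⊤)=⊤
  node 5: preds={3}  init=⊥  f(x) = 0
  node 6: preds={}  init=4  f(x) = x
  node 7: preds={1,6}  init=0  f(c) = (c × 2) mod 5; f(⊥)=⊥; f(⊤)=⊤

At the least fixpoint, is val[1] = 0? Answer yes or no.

no

Iteration log — 14 steps:
  step 1. node 0  ⊔preds=0  new=0  old=⊥  +wl: 
  step 2. node 1  ⊔preds=⊤  new=⊤  old=⊥  +wl: 
  step 3. node 2  ⊔preds=4  new=2  old=⊥  +wl: 0
  step 4. node 3  ⊔preds=1  new=1  old=⊥  +wl: 
  step 5. node 4  ⊔preds=0  new=1  stable
  step 6. node 5  ⊔preds=1  new=0  old=⊥  +wl: 
  step 7. node 6  ⊔preds=⊥  new=4  stable
  step 8. node 7  ⊔preds=⊤  new=⊤  old=0  +wl: 1
  step 9. node 0  ⊔preds=⊤  new=⊤  old=0  +wl: 4
  step 10. node 1  ⊔preds=⊤  new=⊤  stable
  step 11. node 4  ⊔preds=⊤  new=⊤  old=1  +wl: 1,3
  step 12. node 1  ⊔preds=⊤  new=⊤  stable
  step 13. node 3  ⊔preds=⊤  new=⊤  old=1  +wl: 5
  step 14. node 5  ⊔preds=⊤  new=0  stable

Least fixpoint reached:
  node 0: ⊤
  node 1: ⊤
  node 2: 2
  node 3: ⊤
  node 4: ⊤
  node 5: 0
  node 6: 4
  node 7: ⊤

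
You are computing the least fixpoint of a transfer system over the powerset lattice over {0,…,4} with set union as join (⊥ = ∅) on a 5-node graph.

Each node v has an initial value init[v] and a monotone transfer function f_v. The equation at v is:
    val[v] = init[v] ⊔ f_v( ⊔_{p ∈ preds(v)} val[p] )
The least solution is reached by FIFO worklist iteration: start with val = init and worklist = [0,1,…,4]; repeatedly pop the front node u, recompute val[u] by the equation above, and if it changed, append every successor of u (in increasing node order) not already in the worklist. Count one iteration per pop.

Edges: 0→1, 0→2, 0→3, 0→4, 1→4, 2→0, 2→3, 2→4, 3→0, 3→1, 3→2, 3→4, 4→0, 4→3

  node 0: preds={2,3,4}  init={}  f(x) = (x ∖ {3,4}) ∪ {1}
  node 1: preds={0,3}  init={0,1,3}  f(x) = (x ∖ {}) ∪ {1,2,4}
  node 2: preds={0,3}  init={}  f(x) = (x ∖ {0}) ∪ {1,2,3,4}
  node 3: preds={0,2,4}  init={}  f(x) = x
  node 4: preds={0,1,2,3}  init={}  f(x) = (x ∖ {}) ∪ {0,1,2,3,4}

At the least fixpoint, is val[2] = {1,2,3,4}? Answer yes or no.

Trace (13 dequeues):
  [1] u=0 | in {} | out {1} | prev {} | push {}
  [2] u=1 | in {1} | out {0,1,2,3,4} | prev {0,1,3} | push {}
  [3] u=2 | in {1} | out {1,2,3,4} | prev {} | push {0}
  [4] u=3 | in {1,2,3,4} | out {1,2,3,4} | prev {} | push {1,2}
  [5] u=4 | in {0,1,2,3,4} | out {0,1,2,3,4} | prev {} | push {3}
  [6] u=0 | in {0,1,2,3,4} | out {0,1,2} | prev {1} | push {4}
  [7] u=1 | in {0,1,2,3,4} | out {0,1,2,3,4} | ==
  [8] u=2 | in {0,1,2,3,4} | out {1,2,3,4} | ==
  [9] u=3 | in {0,1,2,3,4} | out {0,1,2,3,4} | prev {1,2,3,4} | push {0,1,2}
  [10] u=4 | in {0,1,2,3,4} | out {0,1,2,3,4} | ==
  [11] u=0 | in {0,1,2,3,4} | out {0,1,2} | ==
  [12] u=1 | in {0,1,2,3,4} | out {0,1,2,3,4} | ==
  [13] u=2 | in {0,1,2,3,4} | out {1,2,3,4} | ==

Converged values:
  [0] {0,1,2}
  [1] {0,1,2,3,4}
  [2] {1,2,3,4}
  [3] {0,1,2,3,4}
  [4] {0,1,2,3,4}

yes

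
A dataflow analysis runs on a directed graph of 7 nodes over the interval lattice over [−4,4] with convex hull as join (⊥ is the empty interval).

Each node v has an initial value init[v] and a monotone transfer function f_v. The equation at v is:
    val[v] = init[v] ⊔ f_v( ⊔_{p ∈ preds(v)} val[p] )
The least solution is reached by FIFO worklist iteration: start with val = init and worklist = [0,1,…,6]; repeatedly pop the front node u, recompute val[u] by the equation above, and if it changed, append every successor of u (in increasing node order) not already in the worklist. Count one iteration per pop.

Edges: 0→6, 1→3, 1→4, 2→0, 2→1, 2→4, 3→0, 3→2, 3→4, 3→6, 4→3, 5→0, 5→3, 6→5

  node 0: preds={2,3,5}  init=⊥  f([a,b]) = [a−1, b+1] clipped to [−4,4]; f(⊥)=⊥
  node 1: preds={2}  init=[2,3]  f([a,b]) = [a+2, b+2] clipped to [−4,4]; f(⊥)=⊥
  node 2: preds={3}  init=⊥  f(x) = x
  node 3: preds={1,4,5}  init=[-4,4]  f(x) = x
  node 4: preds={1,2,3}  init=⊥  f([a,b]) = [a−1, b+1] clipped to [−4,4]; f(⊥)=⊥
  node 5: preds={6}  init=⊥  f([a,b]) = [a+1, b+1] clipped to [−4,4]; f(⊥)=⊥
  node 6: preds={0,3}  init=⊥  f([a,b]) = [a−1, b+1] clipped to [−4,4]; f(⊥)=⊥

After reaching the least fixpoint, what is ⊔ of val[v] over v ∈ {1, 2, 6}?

[-4,4]

Trace (14 dequeues):
  [1] u=0 | in [-4,4] | out [-4,4] | prev ⊥ | push {}
  [2] u=1 | in ⊥ | out [2,3] | ==
  [3] u=2 | in [-4,4] | out [-4,4] | prev ⊥ | push {0,1}
  [4] u=3 | in [2,3] | out [-4,4] | ==
  [5] u=4 | in [-4,4] | out [-4,4] | prev ⊥ | push {3}
  [6] u=5 | in ⊥ | out ⊥ | ==
  [7] u=6 | in [-4,4] | out [-4,4] | prev ⊥ | push {5}
  [8] u=0 | in [-4,4] | out [-4,4] | ==
  [9] u=1 | in [-4,4] | out [-2,4] | prev [2,3] | push {4}
  [10] u=3 | in [-4,4] | out [-4,4] | ==
  [11] u=5 | in [-4,4] | out [-3,4] | prev ⊥ | push {0,3}
  [12] u=4 | in [-4,4] | out [-4,4] | ==
  [13] u=0 | in [-4,4] | out [-4,4] | ==
  [14] u=3 | in [-4,4] | out [-4,4] | ==

Converged values:
  [0] [-4,4]
  [1] [-2,4]
  [2] [-4,4]
  [3] [-4,4]
  [4] [-4,4]
  [5] [-3,4]
  [6] [-4,4]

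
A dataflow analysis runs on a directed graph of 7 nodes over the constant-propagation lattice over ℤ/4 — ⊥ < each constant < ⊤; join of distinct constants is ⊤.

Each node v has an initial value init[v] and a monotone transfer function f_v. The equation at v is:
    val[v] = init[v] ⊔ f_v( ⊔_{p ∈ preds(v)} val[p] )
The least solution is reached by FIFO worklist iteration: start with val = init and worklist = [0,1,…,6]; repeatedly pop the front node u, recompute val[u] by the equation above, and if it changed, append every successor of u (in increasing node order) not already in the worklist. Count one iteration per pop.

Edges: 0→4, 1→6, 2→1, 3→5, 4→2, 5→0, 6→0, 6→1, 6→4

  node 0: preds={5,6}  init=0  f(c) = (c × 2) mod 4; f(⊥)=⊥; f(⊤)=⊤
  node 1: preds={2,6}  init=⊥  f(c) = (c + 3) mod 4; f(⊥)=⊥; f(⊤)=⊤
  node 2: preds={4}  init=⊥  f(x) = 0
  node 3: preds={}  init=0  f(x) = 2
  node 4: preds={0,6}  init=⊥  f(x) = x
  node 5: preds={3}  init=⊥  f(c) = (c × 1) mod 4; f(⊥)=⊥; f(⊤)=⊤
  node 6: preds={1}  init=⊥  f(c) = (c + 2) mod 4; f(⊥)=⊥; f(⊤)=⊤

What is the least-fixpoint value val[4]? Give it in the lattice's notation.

⊤

Trace (19 dequeues):
  [1] u=0 | in ⊥ | out 0 | ==
  [2] u=1 | in ⊥ | out ⊥ | ==
  [3] u=2 | in ⊥ | out 0 | prev ⊥ | push {1}
  [4] u=3 | in ⊥ | out ⊤ | prev 0 | push {}
  [5] u=4 | in 0 | out 0 | prev ⊥ | push {2}
  [6] u=5 | in ⊤ | out ⊤ | prev ⊥ | push {0}
  [7] u=6 | in ⊥ | out ⊥ | ==
  [8] u=1 | in 0 | out 3 | prev ⊥ | push {6}
  [9] u=2 | in 0 | out 0 | ==
  [10] u=0 | in ⊤ | out ⊤ | prev 0 | push {4}
  [11] u=6 | in 3 | out 1 | prev ⊥ | push {0,1}
  [12] u=4 | in ⊤ | out ⊤ | prev 0 | push {2}
  [13] u=0 | in ⊤ | out ⊤ | ==
  [14] u=1 | in ⊤ | out ⊤ | prev 3 | push {6}
  [15] u=2 | in ⊤ | out 0 | ==
  [16] u=6 | in ⊤ | out ⊤ | prev 1 | push {0,1,4}
  [17] u=0 | in ⊤ | out ⊤ | ==
  [18] u=1 | in ⊤ | out ⊤ | ==
  [19] u=4 | in ⊤ | out ⊤ | ==

Converged values:
  [0] ⊤
  [1] ⊤
  [2] 0
  [3] ⊤
  [4] ⊤
  [5] ⊤
  [6] ⊤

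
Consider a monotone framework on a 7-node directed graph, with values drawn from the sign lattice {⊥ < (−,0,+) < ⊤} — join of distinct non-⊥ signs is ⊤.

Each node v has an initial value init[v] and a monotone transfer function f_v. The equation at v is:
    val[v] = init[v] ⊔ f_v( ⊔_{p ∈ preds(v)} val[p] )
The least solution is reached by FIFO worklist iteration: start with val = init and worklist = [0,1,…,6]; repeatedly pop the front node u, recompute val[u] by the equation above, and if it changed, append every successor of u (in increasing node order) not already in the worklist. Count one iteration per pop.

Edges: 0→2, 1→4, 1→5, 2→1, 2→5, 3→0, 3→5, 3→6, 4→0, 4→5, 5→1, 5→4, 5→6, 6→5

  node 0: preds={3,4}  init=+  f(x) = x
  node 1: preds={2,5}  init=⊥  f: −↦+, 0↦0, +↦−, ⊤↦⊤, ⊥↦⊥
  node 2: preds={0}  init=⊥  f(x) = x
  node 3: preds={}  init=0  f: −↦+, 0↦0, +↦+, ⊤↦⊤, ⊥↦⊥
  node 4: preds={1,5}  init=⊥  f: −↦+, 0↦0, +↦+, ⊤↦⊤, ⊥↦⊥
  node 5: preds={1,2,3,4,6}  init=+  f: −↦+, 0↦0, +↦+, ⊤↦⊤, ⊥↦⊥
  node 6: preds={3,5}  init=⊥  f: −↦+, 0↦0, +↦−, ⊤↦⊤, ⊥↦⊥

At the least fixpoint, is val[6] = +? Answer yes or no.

no

Iteration log — 11 steps:
  step 1. node 0  ⊔preds=0  new=⊤  old=+  +wl: 
  step 2. node 1  ⊔preds=+  new=−  old=⊥  +wl: 
  step 3. node 2  ⊔preds=⊤  new=⊤  old=⊥  +wl: 1
  step 4. node 3  ⊔preds=⊥  new=0  stable
  step 5. node 4  ⊔preds=⊤  new=⊤  old=⊥  +wl: 0
  step 6. node 5  ⊔preds=⊤  new=⊤  old=+  +wl: 4
  step 7. node 6  ⊔preds=⊤  new=⊤  old=⊥  +wl: 5
  step 8. node 1  ⊔preds=⊤  new=⊤  old=−  +wl: 
  step 9. node 0  ⊔preds=⊤  new=⊤  stable
  step 10. node 4  ⊔preds=⊤  new=⊤  stable
  step 11. node 5  ⊔preds=⊤  new=⊤  stable

Least fixpoint reached:
  node 0: ⊤
  node 1: ⊤
  node 2: ⊤
  node 3: 0
  node 4: ⊤
  node 5: ⊤
  node 6: ⊤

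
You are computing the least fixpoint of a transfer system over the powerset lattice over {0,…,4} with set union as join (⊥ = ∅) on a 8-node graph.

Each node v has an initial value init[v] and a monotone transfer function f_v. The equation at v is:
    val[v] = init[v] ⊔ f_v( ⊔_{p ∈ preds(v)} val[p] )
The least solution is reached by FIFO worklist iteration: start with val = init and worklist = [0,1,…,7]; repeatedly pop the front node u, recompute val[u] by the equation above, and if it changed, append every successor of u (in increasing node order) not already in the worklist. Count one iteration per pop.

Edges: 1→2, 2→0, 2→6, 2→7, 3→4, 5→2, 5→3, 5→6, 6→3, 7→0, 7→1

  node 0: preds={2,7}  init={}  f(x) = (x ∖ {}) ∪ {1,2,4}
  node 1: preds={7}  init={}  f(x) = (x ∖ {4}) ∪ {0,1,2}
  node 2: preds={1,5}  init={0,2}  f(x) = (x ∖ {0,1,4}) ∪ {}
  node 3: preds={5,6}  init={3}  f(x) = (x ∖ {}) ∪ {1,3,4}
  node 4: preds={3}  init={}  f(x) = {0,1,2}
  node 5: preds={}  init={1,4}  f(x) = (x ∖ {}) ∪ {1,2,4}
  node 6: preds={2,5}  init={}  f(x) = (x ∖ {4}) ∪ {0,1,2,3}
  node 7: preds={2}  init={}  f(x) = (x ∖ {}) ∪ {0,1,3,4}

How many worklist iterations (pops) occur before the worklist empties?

17

Trace (17 dequeues):
  [1] u=0 | in {0,2} | out {0,1,2,4} | prev {} | push {}
  [2] u=1 | in {} | out {0,1,2} | prev {} | push {}
  [3] u=2 | in {0,1,2,4} | out {0,2} | ==
  [4] u=3 | in {1,4} | out {1,3,4} | prev {3} | push {}
  [5] u=4 | in {1,3,4} | out {0,1,2} | prev {} | push {}
  [6] u=5 | in {} | out {1,2,4} | prev {1,4} | push {2,3}
  [7] u=6 | in {0,1,2,4} | out {0,1,2,3} | prev {} | push {}
  [8] u=7 | in {0,2} | out {0,1,2,3,4} | prev {} | push {0,1}
  [9] u=2 | in {0,1,2,4} | out {0,2} | ==
  [10] u=3 | in {0,1,2,3,4} | out {0,1,2,3,4} | prev {1,3,4} | push {4}
  [11] u=0 | in {0,1,2,3,4} | out {0,1,2,3,4} | prev {0,1,2,4} | push {}
  [12] u=1 | in {0,1,2,3,4} | out {0,1,2,3} | prev {0,1,2} | push {2}
  [13] u=4 | in {0,1,2,3,4} | out {0,1,2} | ==
  [14] u=2 | in {0,1,2,3,4} | out {0,2,3} | prev {0,2} | push {0,6,7}
  [15] u=0 | in {0,1,2,3,4} | out {0,1,2,3,4} | ==
  [16] u=6 | in {0,1,2,3,4} | out {0,1,2,3} | ==
  [17] u=7 | in {0,2,3} | out {0,1,2,3,4} | ==

Converged values:
  [0] {0,1,2,3,4}
  [1] {0,1,2,3}
  [2] {0,2,3}
  [3] {0,1,2,3,4}
  [4] {0,1,2}
  [5] {1,2,4}
  [6] {0,1,2,3}
  [7] {0,1,2,3,4}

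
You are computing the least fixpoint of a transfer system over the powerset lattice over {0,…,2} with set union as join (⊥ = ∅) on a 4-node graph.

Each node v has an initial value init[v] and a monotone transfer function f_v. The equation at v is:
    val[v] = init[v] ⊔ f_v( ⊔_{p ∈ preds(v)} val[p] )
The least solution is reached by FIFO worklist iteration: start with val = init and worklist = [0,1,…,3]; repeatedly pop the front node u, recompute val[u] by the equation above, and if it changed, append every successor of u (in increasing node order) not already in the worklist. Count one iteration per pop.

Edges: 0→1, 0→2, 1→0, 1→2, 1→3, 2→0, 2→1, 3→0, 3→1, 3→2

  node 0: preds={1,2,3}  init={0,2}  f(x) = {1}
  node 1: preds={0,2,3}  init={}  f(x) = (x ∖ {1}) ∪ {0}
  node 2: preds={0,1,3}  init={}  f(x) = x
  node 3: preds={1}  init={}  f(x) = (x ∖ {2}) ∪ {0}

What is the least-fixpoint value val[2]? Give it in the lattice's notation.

{0,1,2}

Iteration log — 7 steps:
  step 1. node 0  ⊔preds={}  new={0,1,2}  old={0,2}  +wl: 
  step 2. node 1  ⊔preds={0,1,2}  new={0,2}  old={}  +wl: 0
  step 3. node 2  ⊔preds={0,1,2}  new={0,1,2}  old={}  +wl: 1
  step 4. node 3  ⊔preds={0,2}  new={0}  old={}  +wl: 2
  step 5. node 0  ⊔preds={0,1,2}  new={0,1,2}  stable
  step 6. node 1  ⊔preds={0,1,2}  new={0,2}  stable
  step 7. node 2  ⊔preds={0,1,2}  new={0,1,2}  stable

Least fixpoint reached:
  node 0: {0,1,2}
  node 1: {0,2}
  node 2: {0,1,2}
  node 3: {0}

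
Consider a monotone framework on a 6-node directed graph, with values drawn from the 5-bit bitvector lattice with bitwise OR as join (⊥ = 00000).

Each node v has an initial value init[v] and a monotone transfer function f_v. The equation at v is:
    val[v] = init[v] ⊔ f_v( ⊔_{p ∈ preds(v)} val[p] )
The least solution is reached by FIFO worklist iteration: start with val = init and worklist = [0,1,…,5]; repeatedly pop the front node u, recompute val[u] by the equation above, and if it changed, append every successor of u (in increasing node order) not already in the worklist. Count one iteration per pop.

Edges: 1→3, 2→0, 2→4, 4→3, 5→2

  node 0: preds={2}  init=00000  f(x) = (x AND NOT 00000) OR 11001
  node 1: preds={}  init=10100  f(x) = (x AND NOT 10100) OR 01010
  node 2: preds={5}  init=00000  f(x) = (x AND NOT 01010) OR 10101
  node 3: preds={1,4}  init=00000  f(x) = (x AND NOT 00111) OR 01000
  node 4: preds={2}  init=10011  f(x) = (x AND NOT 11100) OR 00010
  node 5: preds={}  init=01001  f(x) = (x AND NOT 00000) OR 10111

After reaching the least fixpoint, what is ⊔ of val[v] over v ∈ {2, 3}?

11101

Trace (8 dequeues):
  [1] u=0 | in 00000 | out 11001 | prev 00000 | push {}
  [2] u=1 | in 00000 | out 11110 | prev 10100 | push {}
  [3] u=2 | in 01001 | out 10101 | prev 00000 | push {0}
  [4] u=3 | in 11111 | out 11000 | prev 00000 | push {}
  [5] u=4 | in 10101 | out 10011 | ==
  [6] u=5 | in 00000 | out 11111 | prev 01001 | push {2}
  [7] u=0 | in 10101 | out 11101 | prev 11001 | push {}
  [8] u=2 | in 11111 | out 10101 | ==

Converged values:
  [0] 11101
  [1] 11110
  [2] 10101
  [3] 11000
  [4] 10011
  [5] 11111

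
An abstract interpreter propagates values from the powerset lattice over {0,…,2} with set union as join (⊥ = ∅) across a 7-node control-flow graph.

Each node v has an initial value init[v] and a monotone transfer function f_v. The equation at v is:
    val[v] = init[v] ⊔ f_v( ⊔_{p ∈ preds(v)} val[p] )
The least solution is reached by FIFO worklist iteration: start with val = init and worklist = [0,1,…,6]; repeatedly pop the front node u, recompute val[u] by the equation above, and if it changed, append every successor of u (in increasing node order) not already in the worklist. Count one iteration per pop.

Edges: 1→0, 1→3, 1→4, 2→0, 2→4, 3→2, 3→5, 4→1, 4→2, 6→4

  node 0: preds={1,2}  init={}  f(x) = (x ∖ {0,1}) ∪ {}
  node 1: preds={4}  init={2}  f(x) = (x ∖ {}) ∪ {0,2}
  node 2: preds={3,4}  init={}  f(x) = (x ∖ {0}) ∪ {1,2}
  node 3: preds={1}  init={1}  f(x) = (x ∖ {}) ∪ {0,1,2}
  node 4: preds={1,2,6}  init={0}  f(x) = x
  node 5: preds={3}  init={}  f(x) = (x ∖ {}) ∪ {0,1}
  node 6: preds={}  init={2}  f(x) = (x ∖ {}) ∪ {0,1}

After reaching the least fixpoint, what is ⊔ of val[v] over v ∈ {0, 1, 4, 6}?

{0,1,2}

Iteration log — 13 steps:
  step 1. node 0  ⊔preds={2}  new={2}  old={}  +wl: 
  step 2. node 1  ⊔preds={0}  new={0,2}  old={2}  +wl: 0
  step 3. node 2  ⊔preds={0,1}  new={1,2}  old={}  +wl: 
  step 4. node 3  ⊔preds={0,2}  new={0,1,2}  old={1}  +wl: 2
  step 5. node 4  ⊔preds={0,1,2}  new={0,1,2}  old={0}  +wl: 1
  step 6. node 5  ⊔preds={0,1,2}  new={0,1,2}  old={}  +wl: 
  step 7. node 6  ⊔preds={}  new={0,1,2}  old={2}  +wl: 4
  step 8. node 0  ⊔preds={0,1,2}  new={2}  stable
  step 9. node 2  ⊔preds={0,1,2}  new={1,2}  stable
  step 10. node 1  ⊔preds={0,1,2}  new={0,1,2}  old={0,2}  +wl: 0,3
  step 11. node 4  ⊔preds={0,1,2}  new={0,1,2}  stable
  step 12. node 0  ⊔preds={0,1,2}  new={2}  stable
  step 13. node 3  ⊔preds={0,1,2}  new={0,1,2}  stable

Least fixpoint reached:
  node 0: {2}
  node 1: {0,1,2}
  node 2: {1,2}
  node 3: {0,1,2}
  node 4: {0,1,2}
  node 5: {0,1,2}
  node 6: {0,1,2}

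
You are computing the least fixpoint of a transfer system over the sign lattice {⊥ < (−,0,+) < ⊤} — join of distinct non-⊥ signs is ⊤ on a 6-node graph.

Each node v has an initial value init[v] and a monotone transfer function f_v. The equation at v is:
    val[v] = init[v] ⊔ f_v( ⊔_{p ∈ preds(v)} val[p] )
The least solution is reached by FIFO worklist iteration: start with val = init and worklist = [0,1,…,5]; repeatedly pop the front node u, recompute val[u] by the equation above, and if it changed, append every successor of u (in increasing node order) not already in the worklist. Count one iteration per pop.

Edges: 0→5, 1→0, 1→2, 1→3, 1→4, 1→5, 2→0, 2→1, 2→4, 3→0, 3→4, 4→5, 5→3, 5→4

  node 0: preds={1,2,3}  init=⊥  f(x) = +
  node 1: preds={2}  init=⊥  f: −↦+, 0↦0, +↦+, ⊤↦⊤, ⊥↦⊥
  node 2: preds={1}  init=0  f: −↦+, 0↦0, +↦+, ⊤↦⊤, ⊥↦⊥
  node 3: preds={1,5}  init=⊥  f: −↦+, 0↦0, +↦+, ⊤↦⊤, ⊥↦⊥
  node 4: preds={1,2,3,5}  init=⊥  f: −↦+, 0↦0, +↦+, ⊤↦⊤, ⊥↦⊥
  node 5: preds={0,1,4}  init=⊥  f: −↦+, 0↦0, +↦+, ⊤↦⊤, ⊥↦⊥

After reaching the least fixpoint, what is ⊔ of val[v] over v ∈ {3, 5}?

⊤

Worklist (11 pops):
  #1 pop 0: in=0 → + (was ⊥); enqueue []
  #2 pop 1: in=0 → 0 (was ⊥); enqueue [0]
  #3 pop 2: in=0 → 0 (no change)
  #4 pop 3: in=0 → 0 (was ⊥); enqueue []
  #5 pop 4: in=0 → 0 (was ⊥); enqueue []
  #6 pop 5: in=⊤ → ⊤ (was ⊥); enqueue [3,4]
  #7 pop 0: in=0 → + (no change)
  #8 pop 3: in=⊤ → ⊤ (was 0); enqueue [0]
  #9 pop 4: in=⊤ → ⊤ (was 0); enqueue [5]
  #10 pop 0: in=⊤ → + (no change)
  #11 pop 5: in=⊤ → ⊤ (no change)

Fixpoint:
  val[0] = +
  val[1] = 0
  val[2] = 0
  val[3] = ⊤
  val[4] = ⊤
  val[5] = ⊤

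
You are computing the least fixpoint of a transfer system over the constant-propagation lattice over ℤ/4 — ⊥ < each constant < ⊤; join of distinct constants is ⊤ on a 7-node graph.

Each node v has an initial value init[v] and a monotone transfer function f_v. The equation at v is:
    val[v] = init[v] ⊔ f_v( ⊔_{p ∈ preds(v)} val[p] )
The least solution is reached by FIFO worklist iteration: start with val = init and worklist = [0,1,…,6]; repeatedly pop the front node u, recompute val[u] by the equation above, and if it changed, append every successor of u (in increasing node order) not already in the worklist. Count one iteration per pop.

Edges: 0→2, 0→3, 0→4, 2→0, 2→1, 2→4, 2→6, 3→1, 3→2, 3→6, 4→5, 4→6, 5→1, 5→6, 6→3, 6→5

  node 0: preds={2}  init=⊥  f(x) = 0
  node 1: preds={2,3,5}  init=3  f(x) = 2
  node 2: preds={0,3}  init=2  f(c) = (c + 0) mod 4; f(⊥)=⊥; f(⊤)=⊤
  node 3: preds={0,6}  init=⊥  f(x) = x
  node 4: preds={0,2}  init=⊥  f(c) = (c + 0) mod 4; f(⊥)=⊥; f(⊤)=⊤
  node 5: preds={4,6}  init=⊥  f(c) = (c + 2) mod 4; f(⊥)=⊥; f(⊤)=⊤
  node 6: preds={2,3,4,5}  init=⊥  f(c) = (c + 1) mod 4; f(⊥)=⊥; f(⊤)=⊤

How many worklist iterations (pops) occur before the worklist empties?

15

Worklist (15 pops):
  #1 pop 0: in=2 → 0 (was ⊥); enqueue []
  #2 pop 1: in=2 → ⊤ (was 3); enqueue []
  #3 pop 2: in=0 → ⊤ (was 2); enqueue [0,1]
  #4 pop 3: in=0 → 0 (was ⊥); enqueue [2]
  #5 pop 4: in=⊤ → ⊤ (was ⊥); enqueue []
  #6 pop 5: in=⊤ → ⊤ (was ⊥); enqueue []
  #7 pop 6: in=⊤ → ⊤ (was ⊥); enqueue [3,5]
  #8 pop 0: in=⊤ → 0 (no change)
  #9 pop 1: in=⊤ → ⊤ (no change)
  #10 pop 2: in=0 → ⊤ (no change)
  #11 pop 3: in=⊤ → ⊤ (was 0); enqueue [1,2,6]
  #12 pop 5: in=⊤ → ⊤ (no change)
  #13 pop 1: in=⊤ → ⊤ (no change)
  #14 pop 2: in=⊤ → ⊤ (no change)
  #15 pop 6: in=⊤ → ⊤ (no change)

Fixpoint:
  val[0] = 0
  val[1] = ⊤
  val[2] = ⊤
  val[3] = ⊤
  val[4] = ⊤
  val[5] = ⊤
  val[6] = ⊤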